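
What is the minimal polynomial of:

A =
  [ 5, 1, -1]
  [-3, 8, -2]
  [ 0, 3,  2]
x^3 - 15*x^2 + 75*x - 125

The characteristic polynomial is χ_A(x) = (x - 5)^3, so the eigenvalues are known. The minimal polynomial is
  m_A(x) = Π_λ (x − λ)^{k_λ}
where k_λ is the size of the *largest* Jordan block for λ (equivalently, the smallest k with (A − λI)^k v = 0 for every generalised eigenvector v of λ).

  λ = 5: largest Jordan block has size 3, contributing (x − 5)^3

So m_A(x) = (x - 5)^3 = x^3 - 15*x^2 + 75*x - 125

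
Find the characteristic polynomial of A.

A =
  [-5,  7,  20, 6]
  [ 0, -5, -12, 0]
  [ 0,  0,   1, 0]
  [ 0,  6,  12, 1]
x^4 + 8*x^3 + 6*x^2 - 40*x + 25

Expanding det(x·I − A) (e.g. by cofactor expansion or by noting that A is similar to its Jordan form J, which has the same characteristic polynomial as A) gives
  χ_A(x) = x^4 + 8*x^3 + 6*x^2 - 40*x + 25
which factors as (x - 1)^2*(x + 5)^2. The eigenvalues (with algebraic multiplicities) are λ = -5 with multiplicity 2, λ = 1 with multiplicity 2.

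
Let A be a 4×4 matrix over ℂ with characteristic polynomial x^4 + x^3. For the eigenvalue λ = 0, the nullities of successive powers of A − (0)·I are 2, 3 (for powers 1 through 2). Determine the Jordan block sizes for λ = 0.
Block sizes for λ = 0: [2, 1]

From the dimensions of kernels of powers, the number of Jordan blocks of size at least j is d_j − d_{j−1} where d_j = dim ker(N^j) (with d_0 = 0). Computing the differences gives [2, 1].
The number of blocks of size exactly k is (#blocks of size ≥ k) − (#blocks of size ≥ k + 1), so the partition is: 1 block(s) of size 1, 1 block(s) of size 2.
In nonincreasing order the block sizes are [2, 1].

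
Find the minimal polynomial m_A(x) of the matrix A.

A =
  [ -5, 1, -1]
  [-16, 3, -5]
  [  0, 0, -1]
x^3 + 3*x^2 + 3*x + 1

The characteristic polynomial is χ_A(x) = (x + 1)^3, so the eigenvalues are known. The minimal polynomial is
  m_A(x) = Π_λ (x − λ)^{k_λ}
where k_λ is the size of the *largest* Jordan block for λ (equivalently, the smallest k with (A − λI)^k v = 0 for every generalised eigenvector v of λ).

  λ = -1: largest Jordan block has size 3, contributing (x + 1)^3

So m_A(x) = (x + 1)^3 = x^3 + 3*x^2 + 3*x + 1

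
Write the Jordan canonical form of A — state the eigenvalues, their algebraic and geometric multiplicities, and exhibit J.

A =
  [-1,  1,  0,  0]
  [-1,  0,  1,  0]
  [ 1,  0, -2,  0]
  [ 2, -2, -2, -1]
J_3(-1) ⊕ J_1(-1)

The characteristic polynomial is
  det(x·I − A) = x^4 + 4*x^3 + 6*x^2 + 4*x + 1 = (x + 1)^4

Eigenvalues and multiplicities (the geometric multiplicity of λ is n − rank(A − λI), which equals the number of Jordan blocks for λ):
  λ = -1: algebraic multiplicity = 4, geometric multiplicity = 2

Determining the block sizes for each eigenvalue:
  λ = -1: with am = 4 and gm = 2, the partition is not yet determined (e.g. several partitions of 4 into 2 parts exist). Let N = A − (-1)·I. Computing rank(N^1) = 2, rank(N^2) = 1, rank(N^3) = 0; the number of blocks of size ≥ j is rank(N^{j−1}) − rank(N^j), giving [2, 1, 1]. So we have 1 block(s) of size 3, 1 block(s) of size 1 → block sizes [3, 1]

Assembling the blocks gives a Jordan form
J =
  [-1,  1,  0,  0]
  [ 0, -1,  1,  0]
  [ 0,  0, -1,  0]
  [ 0,  0,  0, -1]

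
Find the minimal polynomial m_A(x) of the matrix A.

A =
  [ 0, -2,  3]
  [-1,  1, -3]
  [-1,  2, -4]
x^2 + 2*x + 1

The characteristic polynomial is χ_A(x) = (x + 1)^3, so the eigenvalues are known. The minimal polynomial is
  m_A(x) = Π_λ (x − λ)^{k_λ}
where k_λ is the size of the *largest* Jordan block for λ (equivalently, the smallest k with (A − λI)^k v = 0 for every generalised eigenvector v of λ).

  λ = -1: largest Jordan block has size 2, contributing (x + 1)^2

So m_A(x) = (x + 1)^2 = x^2 + 2*x + 1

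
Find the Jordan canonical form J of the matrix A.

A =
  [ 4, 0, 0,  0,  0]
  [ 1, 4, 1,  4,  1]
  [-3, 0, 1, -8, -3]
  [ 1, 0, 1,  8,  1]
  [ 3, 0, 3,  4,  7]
J_1(4) ⊕ J_1(4) ⊕ J_1(4) ⊕ J_2(6)

The characteristic polynomial is
  det(x·I − A) = x^5 - 24*x^4 + 228*x^3 - 1072*x^2 + 2496*x - 2304 = (x - 6)^2*(x - 4)^3

Eigenvalues and multiplicities (the geometric multiplicity of λ is n − rank(A − λI), which equals the number of Jordan blocks for λ):
  λ = 4: algebraic multiplicity = 3, geometric multiplicity = 3
  λ = 6: algebraic multiplicity = 2, geometric multiplicity = 1

Determining the block sizes for each eigenvalue:
  λ = 4: gm = am = 3, so every block has size 1 → block sizes [1, 1, 1]
  λ = 6: one block (gm = 1), so the single block has size am = 2 → block sizes [2]

Assembling the blocks gives a Jordan form
J =
  [4, 0, 0, 0, 0]
  [0, 4, 0, 0, 0]
  [0, 0, 4, 0, 0]
  [0, 0, 0, 6, 1]
  [0, 0, 0, 0, 6]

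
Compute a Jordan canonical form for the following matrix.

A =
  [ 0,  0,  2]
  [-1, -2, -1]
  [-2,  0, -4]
J_2(-2) ⊕ J_1(-2)

The characteristic polynomial is
  det(x·I − A) = x^3 + 6*x^2 + 12*x + 8 = (x + 2)^3

Eigenvalues and multiplicities (the geometric multiplicity of λ is n − rank(A − λI), which equals the number of Jordan blocks for λ):
  λ = -2: algebraic multiplicity = 3, geometric multiplicity = 2

Determining the block sizes for each eigenvalue:
  λ = -2: 2 blocks summing to 3 forces exactly one block of size 2 and the rest size 1 → block sizes [2, 1]

Assembling the blocks gives a Jordan form
J =
  [-2,  1,  0]
  [ 0, -2,  0]
  [ 0,  0, -2]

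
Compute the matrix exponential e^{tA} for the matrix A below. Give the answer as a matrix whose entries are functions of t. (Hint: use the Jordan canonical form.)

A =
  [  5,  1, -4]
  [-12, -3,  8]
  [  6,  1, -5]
e^{tA} =
  [6*t*exp(-t) + exp(-t), t*exp(-t), -4*t*exp(-t)]
  [-12*t*exp(-t), -2*t*exp(-t) + exp(-t), 8*t*exp(-t)]
  [6*t*exp(-t), t*exp(-t), -4*t*exp(-t) + exp(-t)]

Strategy: write A = P · J · P⁻¹ where J is a Jordan canonical form, so e^{tA} = P · e^{tJ} · P⁻¹, and e^{tJ} can be computed block-by-block.

A has Jordan form
J =
  [-1,  1,  0]
  [ 0, -1,  0]
  [ 0,  0, -1]
(up to reordering of blocks).

Per-block formulas:
  For a 2×2 Jordan block J_2(-1): exp(t · J_2(-1)) = e^(-1t)·(I + t·N), where N is the 2×2 nilpotent shift.
  For a 1×1 block at λ = -1: exp(t · [-1]) = [e^(-1t)].

After assembling e^{tJ} and conjugating by P, we get:

e^{tA} =
  [6*t*exp(-t) + exp(-t), t*exp(-t), -4*t*exp(-t)]
  [-12*t*exp(-t), -2*t*exp(-t) + exp(-t), 8*t*exp(-t)]
  [6*t*exp(-t), t*exp(-t), -4*t*exp(-t) + exp(-t)]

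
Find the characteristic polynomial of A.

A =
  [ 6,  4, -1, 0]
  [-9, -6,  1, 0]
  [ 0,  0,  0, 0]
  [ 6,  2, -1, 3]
x^4 - 3*x^3

Expanding det(x·I − A) (e.g. by cofactor expansion or by noting that A is similar to its Jordan form J, which has the same characteristic polynomial as A) gives
  χ_A(x) = x^4 - 3*x^3
which factors as x^3*(x - 3). The eigenvalues (with algebraic multiplicities) are λ = 0 with multiplicity 3, λ = 3 with multiplicity 1.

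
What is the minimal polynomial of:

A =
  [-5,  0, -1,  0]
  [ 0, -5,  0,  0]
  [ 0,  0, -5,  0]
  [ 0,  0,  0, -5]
x^2 + 10*x + 25

The characteristic polynomial is χ_A(x) = (x + 5)^4, so the eigenvalues are known. The minimal polynomial is
  m_A(x) = Π_λ (x − λ)^{k_λ}
where k_λ is the size of the *largest* Jordan block for λ (equivalently, the smallest k with (A − λI)^k v = 0 for every generalised eigenvector v of λ).

  λ = -5: largest Jordan block has size 2, contributing (x + 5)^2

So m_A(x) = (x + 5)^2 = x^2 + 10*x + 25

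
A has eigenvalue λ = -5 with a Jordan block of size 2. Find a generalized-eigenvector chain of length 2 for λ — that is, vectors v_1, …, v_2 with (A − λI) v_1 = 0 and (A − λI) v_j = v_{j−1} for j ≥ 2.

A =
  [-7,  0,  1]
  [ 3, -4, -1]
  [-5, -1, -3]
A Jordan chain for λ = -5 of length 2:
v_1 = (-2, 2, -4)ᵀ
v_2 = (1, -1, 0)ᵀ

Let N = A − (-5)·I. We want v_2 with N^2 v_2 = 0 but N^1 v_2 ≠ 0; then v_{j-1} := N · v_j for j = 2, …, 2.

Pick v_2 = (1, -1, 0)ᵀ.
Then v_1 = N · v_2 = (-2, 2, -4)ᵀ.

Sanity check: (A − (-5)·I) v_1 = (0, 0, 0)ᵀ = 0. ✓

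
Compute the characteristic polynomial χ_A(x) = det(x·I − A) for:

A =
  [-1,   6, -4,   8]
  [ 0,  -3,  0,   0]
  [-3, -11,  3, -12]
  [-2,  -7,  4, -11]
x^4 + 12*x^3 + 54*x^2 + 108*x + 81

Expanding det(x·I − A) (e.g. by cofactor expansion or by noting that A is similar to its Jordan form J, which has the same characteristic polynomial as A) gives
  χ_A(x) = x^4 + 12*x^3 + 54*x^2 + 108*x + 81
which factors as (x + 3)^4. The eigenvalues (with algebraic multiplicities) are λ = -3 with multiplicity 4.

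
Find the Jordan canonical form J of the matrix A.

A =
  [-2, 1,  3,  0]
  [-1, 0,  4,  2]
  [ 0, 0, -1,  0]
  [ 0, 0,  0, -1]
J_3(-1) ⊕ J_1(-1)

The characteristic polynomial is
  det(x·I − A) = x^4 + 4*x^3 + 6*x^2 + 4*x + 1 = (x + 1)^4

Eigenvalues and multiplicities (the geometric multiplicity of λ is n − rank(A − λI), which equals the number of Jordan blocks for λ):
  λ = -1: algebraic multiplicity = 4, geometric multiplicity = 2

Determining the block sizes for each eigenvalue:
  λ = -1: with am = 4 and gm = 2, the partition is not yet determined (e.g. several partitions of 4 into 2 parts exist). Let N = A − (-1)·I. Computing rank(N^1) = 2, rank(N^2) = 1, rank(N^3) = 0; the number of blocks of size ≥ j is rank(N^{j−1}) − rank(N^j), giving [2, 1, 1]. So we have 1 block(s) of size 3, 1 block(s) of size 1 → block sizes [3, 1]

Assembling the blocks gives a Jordan form
J =
  [-1,  1,  0,  0]
  [ 0, -1,  1,  0]
  [ 0,  0, -1,  0]
  [ 0,  0,  0, -1]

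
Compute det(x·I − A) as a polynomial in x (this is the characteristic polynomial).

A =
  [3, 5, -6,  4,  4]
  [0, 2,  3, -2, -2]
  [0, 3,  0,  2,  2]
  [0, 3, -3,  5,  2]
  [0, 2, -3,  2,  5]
x^5 - 15*x^4 + 90*x^3 - 270*x^2 + 405*x - 243

Expanding det(x·I − A) (e.g. by cofactor expansion or by noting that A is similar to its Jordan form J, which has the same characteristic polynomial as A) gives
  χ_A(x) = x^5 - 15*x^4 + 90*x^3 - 270*x^2 + 405*x - 243
which factors as (x - 3)^5. The eigenvalues (with algebraic multiplicities) are λ = 3 with multiplicity 5.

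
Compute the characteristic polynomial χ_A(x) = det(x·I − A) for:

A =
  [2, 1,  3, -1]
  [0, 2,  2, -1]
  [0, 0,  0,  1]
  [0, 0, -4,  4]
x^4 - 8*x^3 + 24*x^2 - 32*x + 16

Expanding det(x·I − A) (e.g. by cofactor expansion or by noting that A is similar to its Jordan form J, which has the same characteristic polynomial as A) gives
  χ_A(x) = x^4 - 8*x^3 + 24*x^2 - 32*x + 16
which factors as (x - 2)^4. The eigenvalues (with algebraic multiplicities) are λ = 2 with multiplicity 4.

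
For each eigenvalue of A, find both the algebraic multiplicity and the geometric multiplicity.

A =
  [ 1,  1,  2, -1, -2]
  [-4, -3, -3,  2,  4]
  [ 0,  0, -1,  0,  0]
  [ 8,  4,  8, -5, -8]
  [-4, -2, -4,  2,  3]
λ = -1: alg = 5, geom = 3

Step 1 — factor the characteristic polynomial to read off the algebraic multiplicities:
  χ_A(x) = (x + 1)^5

Step 2 — compute geometric multiplicities via the rank-nullity identity g(λ) = n − rank(A − λI):
  rank(A − (-1)·I) = 2, so dim ker(A − (-1)·I) = n − 2 = 3

Summary:
  λ = -1: algebraic multiplicity = 5, geometric multiplicity = 3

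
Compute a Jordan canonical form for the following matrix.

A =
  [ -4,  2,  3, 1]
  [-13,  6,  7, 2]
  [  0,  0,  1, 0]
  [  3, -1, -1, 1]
J_3(1) ⊕ J_1(1)

The characteristic polynomial is
  det(x·I − A) = x^4 - 4*x^3 + 6*x^2 - 4*x + 1 = (x - 1)^4

Eigenvalues and multiplicities (the geometric multiplicity of λ is n − rank(A − λI), which equals the number of Jordan blocks for λ):
  λ = 1: algebraic multiplicity = 4, geometric multiplicity = 2

Determining the block sizes for each eigenvalue:
  λ = 1: with am = 4 and gm = 2, the partition is not yet determined (e.g. several partitions of 4 into 2 parts exist). Let N = A − (1)·I. Computing rank(N^1) = 2, rank(N^2) = 1, rank(N^3) = 0; the number of blocks of size ≥ j is rank(N^{j−1}) − rank(N^j), giving [2, 1, 1]. So we have 1 block(s) of size 3, 1 block(s) of size 1 → block sizes [3, 1]

Assembling the blocks gives a Jordan form
J =
  [1, 1, 0, 0]
  [0, 1, 1, 0]
  [0, 0, 1, 0]
  [0, 0, 0, 1]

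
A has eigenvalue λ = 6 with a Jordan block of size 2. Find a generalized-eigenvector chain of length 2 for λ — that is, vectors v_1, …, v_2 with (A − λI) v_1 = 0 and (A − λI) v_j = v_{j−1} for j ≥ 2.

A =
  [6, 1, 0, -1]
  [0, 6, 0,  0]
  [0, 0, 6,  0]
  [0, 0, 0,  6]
A Jordan chain for λ = 6 of length 2:
v_1 = (1, 0, 0, 0)ᵀ
v_2 = (0, 1, 0, 0)ᵀ

Let N = A − (6)·I. We want v_2 with N^2 v_2 = 0 but N^1 v_2 ≠ 0; then v_{j-1} := N · v_j for j = 2, …, 2.

Pick v_2 = (0, 1, 0, 0)ᵀ.
Then v_1 = N · v_2 = (1, 0, 0, 0)ᵀ.

Sanity check: (A − (6)·I) v_1 = (0, 0, 0, 0)ᵀ = 0. ✓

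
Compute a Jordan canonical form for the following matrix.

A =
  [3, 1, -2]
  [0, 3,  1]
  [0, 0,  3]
J_3(3)

The characteristic polynomial is
  det(x·I − A) = x^3 - 9*x^2 + 27*x - 27 = (x - 3)^3

Eigenvalues and multiplicities (the geometric multiplicity of λ is n − rank(A − λI), which equals the number of Jordan blocks for λ):
  λ = 3: algebraic multiplicity = 3, geometric multiplicity = 1

Determining the block sizes for each eigenvalue:
  λ = 3: one block (gm = 1), so the single block has size am = 3 → block sizes [3]

Assembling the blocks gives a Jordan form
J =
  [3, 1, 0]
  [0, 3, 1]
  [0, 0, 3]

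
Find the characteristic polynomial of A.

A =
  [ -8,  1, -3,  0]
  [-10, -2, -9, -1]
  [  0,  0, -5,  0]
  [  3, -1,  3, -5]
x^4 + 20*x^3 + 150*x^2 + 500*x + 625

Expanding det(x·I − A) (e.g. by cofactor expansion or by noting that A is similar to its Jordan form J, which has the same characteristic polynomial as A) gives
  χ_A(x) = x^4 + 20*x^3 + 150*x^2 + 500*x + 625
which factors as (x + 5)^4. The eigenvalues (with algebraic multiplicities) are λ = -5 with multiplicity 4.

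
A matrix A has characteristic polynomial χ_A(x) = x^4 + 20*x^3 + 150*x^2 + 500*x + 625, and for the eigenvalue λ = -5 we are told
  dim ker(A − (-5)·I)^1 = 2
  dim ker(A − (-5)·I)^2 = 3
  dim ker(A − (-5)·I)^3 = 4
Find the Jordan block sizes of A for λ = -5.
Block sizes for λ = -5: [3, 1]

From the dimensions of kernels of powers, the number of Jordan blocks of size at least j is d_j − d_{j−1} where d_j = dim ker(N^j) (with d_0 = 0). Computing the differences gives [2, 1, 1].
The number of blocks of size exactly k is (#blocks of size ≥ k) − (#blocks of size ≥ k + 1), so the partition is: 1 block(s) of size 1, 1 block(s) of size 3.
In nonincreasing order the block sizes are [3, 1].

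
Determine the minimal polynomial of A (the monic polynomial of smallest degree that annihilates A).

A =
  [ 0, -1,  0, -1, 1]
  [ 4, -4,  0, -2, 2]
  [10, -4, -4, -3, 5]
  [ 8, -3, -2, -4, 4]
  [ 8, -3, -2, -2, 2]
x^2 + 4*x + 4

The characteristic polynomial is χ_A(x) = (x + 2)^5, so the eigenvalues are known. The minimal polynomial is
  m_A(x) = Π_λ (x − λ)^{k_λ}
where k_λ is the size of the *largest* Jordan block for λ (equivalently, the smallest k with (A − λI)^k v = 0 for every generalised eigenvector v of λ).

  λ = -2: largest Jordan block has size 2, contributing (x + 2)^2

So m_A(x) = (x + 2)^2 = x^2 + 4*x + 4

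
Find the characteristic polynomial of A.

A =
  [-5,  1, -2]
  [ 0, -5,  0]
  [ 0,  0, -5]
x^3 + 15*x^2 + 75*x + 125

Expanding det(x·I − A) (e.g. by cofactor expansion or by noting that A is similar to its Jordan form J, which has the same characteristic polynomial as A) gives
  χ_A(x) = x^3 + 15*x^2 + 75*x + 125
which factors as (x + 5)^3. The eigenvalues (with algebraic multiplicities) are λ = -5 with multiplicity 3.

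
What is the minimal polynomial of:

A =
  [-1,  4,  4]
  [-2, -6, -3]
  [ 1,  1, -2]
x^3 + 9*x^2 + 27*x + 27

The characteristic polynomial is χ_A(x) = (x + 3)^3, so the eigenvalues are known. The minimal polynomial is
  m_A(x) = Π_λ (x − λ)^{k_λ}
where k_λ is the size of the *largest* Jordan block for λ (equivalently, the smallest k with (A − λI)^k v = 0 for every generalised eigenvector v of λ).

  λ = -3: largest Jordan block has size 3, contributing (x + 3)^3

So m_A(x) = (x + 3)^3 = x^3 + 9*x^2 + 27*x + 27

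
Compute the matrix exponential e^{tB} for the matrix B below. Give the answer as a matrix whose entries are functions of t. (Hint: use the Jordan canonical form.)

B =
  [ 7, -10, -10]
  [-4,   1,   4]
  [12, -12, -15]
e^{tB} =
  [5*exp(-t) - 4*exp(-3*t), -5*exp(-t) + 5*exp(-3*t), -5*exp(-t) + 5*exp(-3*t)]
  [-2*exp(-t) + 2*exp(-3*t), 2*exp(-t) - exp(-3*t), 2*exp(-t) - 2*exp(-3*t)]
  [6*exp(-t) - 6*exp(-3*t), -6*exp(-t) + 6*exp(-3*t), -6*exp(-t) + 7*exp(-3*t)]

Strategy: write B = P · J · P⁻¹ where J is a Jordan canonical form, so e^{tB} = P · e^{tJ} · P⁻¹, and e^{tJ} can be computed block-by-block.

B has Jordan form
J =
  [-3,  0,  0]
  [ 0, -3,  0]
  [ 0,  0, -1]
(up to reordering of blocks).

Per-block formulas:
  For a 1×1 block at λ = -3: exp(t · [-3]) = [e^(-3t)].
  For a 1×1 block at λ = -1: exp(t · [-1]) = [e^(-1t)].

After assembling e^{tJ} and conjugating by P, we get:

e^{tB} =
  [5*exp(-t) - 4*exp(-3*t), -5*exp(-t) + 5*exp(-3*t), -5*exp(-t) + 5*exp(-3*t)]
  [-2*exp(-t) + 2*exp(-3*t), 2*exp(-t) - exp(-3*t), 2*exp(-t) - 2*exp(-3*t)]
  [6*exp(-t) - 6*exp(-3*t), -6*exp(-t) + 6*exp(-3*t), -6*exp(-t) + 7*exp(-3*t)]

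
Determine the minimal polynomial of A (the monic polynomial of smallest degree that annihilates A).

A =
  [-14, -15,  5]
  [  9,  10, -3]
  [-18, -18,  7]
x^2 - 2*x + 1

The characteristic polynomial is χ_A(x) = (x - 1)^3, so the eigenvalues are known. The minimal polynomial is
  m_A(x) = Π_λ (x − λ)^{k_λ}
where k_λ is the size of the *largest* Jordan block for λ (equivalently, the smallest k with (A − λI)^k v = 0 for every generalised eigenvector v of λ).

  λ = 1: largest Jordan block has size 2, contributing (x − 1)^2

So m_A(x) = (x - 1)^2 = x^2 - 2*x + 1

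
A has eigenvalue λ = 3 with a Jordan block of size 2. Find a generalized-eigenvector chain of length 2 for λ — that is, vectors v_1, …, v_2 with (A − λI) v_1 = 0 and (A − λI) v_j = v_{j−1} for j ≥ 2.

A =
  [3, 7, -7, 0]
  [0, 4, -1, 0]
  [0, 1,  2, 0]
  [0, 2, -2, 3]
A Jordan chain for λ = 3 of length 2:
v_1 = (7, 1, 1, 2)ᵀ
v_2 = (0, 1, 0, 0)ᵀ

Let N = A − (3)·I. We want v_2 with N^2 v_2 = 0 but N^1 v_2 ≠ 0; then v_{j-1} := N · v_j for j = 2, …, 2.

Pick v_2 = (0, 1, 0, 0)ᵀ.
Then v_1 = N · v_2 = (7, 1, 1, 2)ᵀ.

Sanity check: (A − (3)·I) v_1 = (0, 0, 0, 0)ᵀ = 0. ✓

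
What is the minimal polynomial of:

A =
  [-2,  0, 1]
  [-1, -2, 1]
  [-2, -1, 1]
x^3 + 3*x^2 + 3*x + 1

The characteristic polynomial is χ_A(x) = (x + 1)^3, so the eigenvalues are known. The minimal polynomial is
  m_A(x) = Π_λ (x − λ)^{k_λ}
where k_λ is the size of the *largest* Jordan block for λ (equivalently, the smallest k with (A − λI)^k v = 0 for every generalised eigenvector v of λ).

  λ = -1: largest Jordan block has size 3, contributing (x + 1)^3

So m_A(x) = (x + 1)^3 = x^3 + 3*x^2 + 3*x + 1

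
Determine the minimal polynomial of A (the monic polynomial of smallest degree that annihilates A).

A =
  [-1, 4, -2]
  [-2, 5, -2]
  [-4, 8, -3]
x^2 - 1

The characteristic polynomial is χ_A(x) = (x - 1)^2*(x + 1), so the eigenvalues are known. The minimal polynomial is
  m_A(x) = Π_λ (x − λ)^{k_λ}
where k_λ is the size of the *largest* Jordan block for λ (equivalently, the smallest k with (A − λI)^k v = 0 for every generalised eigenvector v of λ).

  λ = -1: largest Jordan block has size 1, contributing (x + 1)
  λ = 1: largest Jordan block has size 1, contributing (x − 1)

So m_A(x) = (x - 1)*(x + 1) = x^2 - 1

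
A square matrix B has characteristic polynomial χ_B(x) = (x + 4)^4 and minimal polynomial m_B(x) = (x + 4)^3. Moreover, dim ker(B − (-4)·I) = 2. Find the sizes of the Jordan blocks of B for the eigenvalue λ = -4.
Block sizes for λ = -4: [3, 1]

Step 1 — from the characteristic polynomial, algebraic multiplicity of λ = -4 is 4. From dim ker(B − (-4)·I) = 2, there are exactly 2 Jordan blocks for λ = -4.
Step 2 — from the minimal polynomial, the factor (x + 4)^3 tells us the largest block for λ = -4 has size 3.
Step 3 — with total size 4, 2 blocks, and largest block 3, the block sizes (in nonincreasing order) are [3, 1].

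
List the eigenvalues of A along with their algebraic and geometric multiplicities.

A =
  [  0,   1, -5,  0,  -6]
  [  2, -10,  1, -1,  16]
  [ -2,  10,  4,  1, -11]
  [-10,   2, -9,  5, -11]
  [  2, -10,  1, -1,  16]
λ = 0: alg = 2, geom = 1; λ = 5: alg = 3, geom = 1

Step 1 — factor the characteristic polynomial to read off the algebraic multiplicities:
  χ_A(x) = x^2*(x - 5)^3

Step 2 — compute geometric multiplicities via the rank-nullity identity g(λ) = n − rank(A − λI):
  rank(A − (0)·I) = 4, so dim ker(A − (0)·I) = n − 4 = 1
  rank(A − (5)·I) = 4, so dim ker(A − (5)·I) = n − 4 = 1

Summary:
  λ = 0: algebraic multiplicity = 2, geometric multiplicity = 1
  λ = 5: algebraic multiplicity = 3, geometric multiplicity = 1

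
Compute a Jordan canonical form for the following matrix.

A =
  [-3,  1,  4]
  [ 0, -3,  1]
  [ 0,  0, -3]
J_3(-3)

The characteristic polynomial is
  det(x·I − A) = x^3 + 9*x^2 + 27*x + 27 = (x + 3)^3

Eigenvalues and multiplicities (the geometric multiplicity of λ is n − rank(A − λI), which equals the number of Jordan blocks for λ):
  λ = -3: algebraic multiplicity = 3, geometric multiplicity = 1

Determining the block sizes for each eigenvalue:
  λ = -3: one block (gm = 1), so the single block has size am = 3 → block sizes [3]

Assembling the blocks gives a Jordan form
J =
  [-3,  1,  0]
  [ 0, -3,  1]
  [ 0,  0, -3]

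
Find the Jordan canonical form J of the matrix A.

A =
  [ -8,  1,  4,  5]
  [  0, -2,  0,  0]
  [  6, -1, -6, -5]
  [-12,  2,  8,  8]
J_2(-2) ⊕ J_1(-2) ⊕ J_1(-2)

The characteristic polynomial is
  det(x·I − A) = x^4 + 8*x^3 + 24*x^2 + 32*x + 16 = (x + 2)^4

Eigenvalues and multiplicities (the geometric multiplicity of λ is n − rank(A − λI), which equals the number of Jordan blocks for λ):
  λ = -2: algebraic multiplicity = 4, geometric multiplicity = 3

Determining the block sizes for each eigenvalue:
  λ = -2: 3 blocks summing to 4 forces exactly one block of size 2 and the rest size 1 → block sizes [2, 1, 1]

Assembling the blocks gives a Jordan form
J =
  [-2,  1,  0,  0]
  [ 0, -2,  0,  0]
  [ 0,  0, -2,  0]
  [ 0,  0,  0, -2]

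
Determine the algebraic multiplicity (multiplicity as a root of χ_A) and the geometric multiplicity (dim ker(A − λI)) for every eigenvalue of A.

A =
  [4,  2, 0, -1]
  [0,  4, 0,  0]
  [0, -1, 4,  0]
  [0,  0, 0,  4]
λ = 4: alg = 4, geom = 2

Step 1 — factor the characteristic polynomial to read off the algebraic multiplicities:
  χ_A(x) = (x - 4)^4

Step 2 — compute geometric multiplicities via the rank-nullity identity g(λ) = n − rank(A − λI):
  rank(A − (4)·I) = 2, so dim ker(A − (4)·I) = n − 2 = 2

Summary:
  λ = 4: algebraic multiplicity = 4, geometric multiplicity = 2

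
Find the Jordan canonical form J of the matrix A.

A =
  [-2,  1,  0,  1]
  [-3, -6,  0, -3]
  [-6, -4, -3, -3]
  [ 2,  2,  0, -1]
J_2(-3) ⊕ J_2(-3)

The characteristic polynomial is
  det(x·I − A) = x^4 + 12*x^3 + 54*x^2 + 108*x + 81 = (x + 3)^4

Eigenvalues and multiplicities (the geometric multiplicity of λ is n − rank(A − λI), which equals the number of Jordan blocks for λ):
  λ = -3: algebraic multiplicity = 4, geometric multiplicity = 2

Determining the block sizes for each eigenvalue:
  λ = -3: with am = 4 and gm = 2, the partition is not yet determined (e.g. several partitions of 4 into 2 parts exist). Let N = A − (-3)·I. Computing rank(N^1) = 2, rank(N^2) = 0; the number of blocks of size ≥ j is rank(N^{j−1}) − rank(N^j), giving [2, 2]. So we have 2 block(s) of size 2 → block sizes [2, 2]

Assembling the blocks gives a Jordan form
J =
  [-3,  1,  0,  0]
  [ 0, -3,  0,  0]
  [ 0,  0, -3,  1]
  [ 0,  0,  0, -3]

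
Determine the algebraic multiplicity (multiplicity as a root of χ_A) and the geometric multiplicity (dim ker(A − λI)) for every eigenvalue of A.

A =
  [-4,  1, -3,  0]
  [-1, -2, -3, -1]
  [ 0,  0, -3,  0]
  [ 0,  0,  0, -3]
λ = -3: alg = 4, geom = 2

Step 1 — factor the characteristic polynomial to read off the algebraic multiplicities:
  χ_A(x) = (x + 3)^4

Step 2 — compute geometric multiplicities via the rank-nullity identity g(λ) = n − rank(A − λI):
  rank(A − (-3)·I) = 2, so dim ker(A − (-3)·I) = n − 2 = 2

Summary:
  λ = -3: algebraic multiplicity = 4, geometric multiplicity = 2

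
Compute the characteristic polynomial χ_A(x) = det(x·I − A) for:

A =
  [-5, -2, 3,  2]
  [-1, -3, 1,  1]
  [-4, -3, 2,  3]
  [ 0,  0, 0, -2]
x^4 + 8*x^3 + 24*x^2 + 32*x + 16

Expanding det(x·I − A) (e.g. by cofactor expansion or by noting that A is similar to its Jordan form J, which has the same characteristic polynomial as A) gives
  χ_A(x) = x^4 + 8*x^3 + 24*x^2 + 32*x + 16
which factors as (x + 2)^4. The eigenvalues (with algebraic multiplicities) are λ = -2 with multiplicity 4.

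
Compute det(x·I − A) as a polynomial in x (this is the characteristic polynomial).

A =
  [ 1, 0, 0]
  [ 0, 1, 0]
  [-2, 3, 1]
x^3 - 3*x^2 + 3*x - 1

Expanding det(x·I − A) (e.g. by cofactor expansion or by noting that A is similar to its Jordan form J, which has the same characteristic polynomial as A) gives
  χ_A(x) = x^3 - 3*x^2 + 3*x - 1
which factors as (x - 1)^3. The eigenvalues (with algebraic multiplicities) are λ = 1 with multiplicity 3.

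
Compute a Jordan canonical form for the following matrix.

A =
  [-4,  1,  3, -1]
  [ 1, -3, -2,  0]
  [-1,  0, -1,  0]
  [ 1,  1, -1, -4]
J_3(-3) ⊕ J_1(-3)

The characteristic polynomial is
  det(x·I − A) = x^4 + 12*x^3 + 54*x^2 + 108*x + 81 = (x + 3)^4

Eigenvalues and multiplicities (the geometric multiplicity of λ is n − rank(A − λI), which equals the number of Jordan blocks for λ):
  λ = -3: algebraic multiplicity = 4, geometric multiplicity = 2

Determining the block sizes for each eigenvalue:
  λ = -3: with am = 4 and gm = 2, the partition is not yet determined (e.g. several partitions of 4 into 2 parts exist). Let N = A − (-3)·I. Computing rank(N^1) = 2, rank(N^2) = 1, rank(N^3) = 0; the number of blocks of size ≥ j is rank(N^{j−1}) − rank(N^j), giving [2, 1, 1]. So we have 1 block(s) of size 3, 1 block(s) of size 1 → block sizes [3, 1]

Assembling the blocks gives a Jordan form
J =
  [-3,  1,  0,  0]
  [ 0, -3,  1,  0]
  [ 0,  0, -3,  0]
  [ 0,  0,  0, -3]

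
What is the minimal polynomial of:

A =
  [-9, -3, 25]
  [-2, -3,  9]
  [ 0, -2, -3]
x^3 + 15*x^2 + 75*x + 125

The characteristic polynomial is χ_A(x) = (x + 5)^3, so the eigenvalues are known. The minimal polynomial is
  m_A(x) = Π_λ (x − λ)^{k_λ}
where k_λ is the size of the *largest* Jordan block for λ (equivalently, the smallest k with (A − λI)^k v = 0 for every generalised eigenvector v of λ).

  λ = -5: largest Jordan block has size 3, contributing (x + 5)^3

So m_A(x) = (x + 5)^3 = x^3 + 15*x^2 + 75*x + 125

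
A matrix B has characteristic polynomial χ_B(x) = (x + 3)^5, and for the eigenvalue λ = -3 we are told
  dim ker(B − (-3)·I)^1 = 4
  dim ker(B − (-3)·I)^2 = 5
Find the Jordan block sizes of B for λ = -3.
Block sizes for λ = -3: [2, 1, 1, 1]

From the dimensions of kernels of powers, the number of Jordan blocks of size at least j is d_j − d_{j−1} where d_j = dim ker(N^j) (with d_0 = 0). Computing the differences gives [4, 1].
The number of blocks of size exactly k is (#blocks of size ≥ k) − (#blocks of size ≥ k + 1), so the partition is: 3 block(s) of size 1, 1 block(s) of size 2.
In nonincreasing order the block sizes are [2, 1, 1, 1].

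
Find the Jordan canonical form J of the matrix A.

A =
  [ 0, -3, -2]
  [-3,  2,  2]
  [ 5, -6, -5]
J_3(-1)

The characteristic polynomial is
  det(x·I − A) = x^3 + 3*x^2 + 3*x + 1 = (x + 1)^3

Eigenvalues and multiplicities (the geometric multiplicity of λ is n − rank(A − λI), which equals the number of Jordan blocks for λ):
  λ = -1: algebraic multiplicity = 3, geometric multiplicity = 1

Determining the block sizes for each eigenvalue:
  λ = -1: one block (gm = 1), so the single block has size am = 3 → block sizes [3]

Assembling the blocks gives a Jordan form
J =
  [-1,  1,  0]
  [ 0, -1,  1]
  [ 0,  0, -1]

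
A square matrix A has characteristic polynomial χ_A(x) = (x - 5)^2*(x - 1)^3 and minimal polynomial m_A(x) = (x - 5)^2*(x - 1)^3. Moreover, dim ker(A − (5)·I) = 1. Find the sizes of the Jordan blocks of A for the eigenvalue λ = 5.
Block sizes for λ = 5: [2]

Step 1 — from the characteristic polynomial, algebraic multiplicity of λ = 5 is 2. From dim ker(A − (5)·I) = 1, there are exactly 1 Jordan blocks for λ = 5.
Step 2 — from the minimal polynomial, the factor (x − 5)^2 tells us the largest block for λ = 5 has size 2.
Step 3 — with total size 2, 1 blocks, and largest block 2, the block sizes (in nonincreasing order) are [2].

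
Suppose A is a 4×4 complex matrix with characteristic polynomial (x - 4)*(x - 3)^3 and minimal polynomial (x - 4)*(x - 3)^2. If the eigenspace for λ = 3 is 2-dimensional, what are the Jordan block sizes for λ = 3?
Block sizes for λ = 3: [2, 1]

Step 1 — from the characteristic polynomial, algebraic multiplicity of λ = 3 is 3. From dim ker(A − (3)·I) = 2, there are exactly 2 Jordan blocks for λ = 3.
Step 2 — from the minimal polynomial, the factor (x − 3)^2 tells us the largest block for λ = 3 has size 2.
Step 3 — with total size 3, 2 blocks, and largest block 2, the block sizes (in nonincreasing order) are [2, 1].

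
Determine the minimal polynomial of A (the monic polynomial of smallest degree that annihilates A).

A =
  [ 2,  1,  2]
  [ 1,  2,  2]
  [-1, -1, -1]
x^2 - 2*x + 1

The characteristic polynomial is χ_A(x) = (x - 1)^3, so the eigenvalues are known. The minimal polynomial is
  m_A(x) = Π_λ (x − λ)^{k_λ}
where k_λ is the size of the *largest* Jordan block for λ (equivalently, the smallest k with (A − λI)^k v = 0 for every generalised eigenvector v of λ).

  λ = 1: largest Jordan block has size 2, contributing (x − 1)^2

So m_A(x) = (x - 1)^2 = x^2 - 2*x + 1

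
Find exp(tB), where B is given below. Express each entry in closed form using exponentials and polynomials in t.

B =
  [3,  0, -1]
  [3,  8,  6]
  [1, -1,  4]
e^{tB} =
  [3*t^2*exp(5*t)/2 - 2*t*exp(5*t) + exp(5*t), t^2*exp(5*t)/2, 3*t^2*exp(5*t)/2 - t*exp(5*t)]
  [9*t^2*exp(5*t)/2 + 3*t*exp(5*t), 3*t^2*exp(5*t)/2 + 3*t*exp(5*t) + exp(5*t), 9*t^2*exp(5*t)/2 + 6*t*exp(5*t)]
  [-3*t^2*exp(5*t) + t*exp(5*t), -t^2*exp(5*t) - t*exp(5*t), -3*t^2*exp(5*t) - t*exp(5*t) + exp(5*t)]

Strategy: write B = P · J · P⁻¹ where J is a Jordan canonical form, so e^{tB} = P · e^{tJ} · P⁻¹, and e^{tJ} can be computed block-by-block.

B has Jordan form
J =
  [5, 1, 0]
  [0, 5, 1]
  [0, 0, 5]
(up to reordering of blocks).

Per-block formulas:
  For a 3×3 Jordan block J_3(5): exp(t · J_3(5)) = e^(5t)·(I + t·N + (t^2/2)·N^2), where N is the 3×3 nilpotent shift.

After assembling e^{tJ} and conjugating by P, we get:

e^{tB} =
  [3*t^2*exp(5*t)/2 - 2*t*exp(5*t) + exp(5*t), t^2*exp(5*t)/2, 3*t^2*exp(5*t)/2 - t*exp(5*t)]
  [9*t^2*exp(5*t)/2 + 3*t*exp(5*t), 3*t^2*exp(5*t)/2 + 3*t*exp(5*t) + exp(5*t), 9*t^2*exp(5*t)/2 + 6*t*exp(5*t)]
  [-3*t^2*exp(5*t) + t*exp(5*t), -t^2*exp(5*t) - t*exp(5*t), -3*t^2*exp(5*t) - t*exp(5*t) + exp(5*t)]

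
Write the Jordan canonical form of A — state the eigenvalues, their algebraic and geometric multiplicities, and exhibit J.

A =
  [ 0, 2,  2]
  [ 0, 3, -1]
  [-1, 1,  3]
J_3(2)

The characteristic polynomial is
  det(x·I − A) = x^3 - 6*x^2 + 12*x - 8 = (x - 2)^3

Eigenvalues and multiplicities (the geometric multiplicity of λ is n − rank(A − λI), which equals the number of Jordan blocks for λ):
  λ = 2: algebraic multiplicity = 3, geometric multiplicity = 1

Determining the block sizes for each eigenvalue:
  λ = 2: one block (gm = 1), so the single block has size am = 3 → block sizes [3]

Assembling the blocks gives a Jordan form
J =
  [2, 1, 0]
  [0, 2, 1]
  [0, 0, 2]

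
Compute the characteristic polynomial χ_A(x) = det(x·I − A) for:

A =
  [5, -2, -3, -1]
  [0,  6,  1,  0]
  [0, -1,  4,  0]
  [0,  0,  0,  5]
x^4 - 20*x^3 + 150*x^2 - 500*x + 625

Expanding det(x·I − A) (e.g. by cofactor expansion or by noting that A is similar to its Jordan form J, which has the same characteristic polynomial as A) gives
  χ_A(x) = x^4 - 20*x^3 + 150*x^2 - 500*x + 625
which factors as (x - 5)^4. The eigenvalues (with algebraic multiplicities) are λ = 5 with multiplicity 4.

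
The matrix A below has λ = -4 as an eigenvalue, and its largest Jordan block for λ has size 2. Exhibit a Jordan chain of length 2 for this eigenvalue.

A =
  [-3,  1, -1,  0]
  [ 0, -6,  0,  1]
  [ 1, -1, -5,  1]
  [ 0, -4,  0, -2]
A Jordan chain for λ = -4 of length 2:
v_1 = (1, 0, 1, 0)ᵀ
v_2 = (1, 0, 0, 0)ᵀ

Let N = A − (-4)·I. We want v_2 with N^2 v_2 = 0 but N^1 v_2 ≠ 0; then v_{j-1} := N · v_j for j = 2, …, 2.

Pick v_2 = (1, 0, 0, 0)ᵀ.
Then v_1 = N · v_2 = (1, 0, 1, 0)ᵀ.

Sanity check: (A − (-4)·I) v_1 = (0, 0, 0, 0)ᵀ = 0. ✓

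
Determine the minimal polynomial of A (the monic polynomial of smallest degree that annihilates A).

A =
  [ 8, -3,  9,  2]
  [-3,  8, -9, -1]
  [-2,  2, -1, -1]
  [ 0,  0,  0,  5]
x^2 - 10*x + 25

The characteristic polynomial is χ_A(x) = (x - 5)^4, so the eigenvalues are known. The minimal polynomial is
  m_A(x) = Π_λ (x − λ)^{k_λ}
where k_λ is the size of the *largest* Jordan block for λ (equivalently, the smallest k with (A − λI)^k v = 0 for every generalised eigenvector v of λ).

  λ = 5: largest Jordan block has size 2, contributing (x − 5)^2

So m_A(x) = (x - 5)^2 = x^2 - 10*x + 25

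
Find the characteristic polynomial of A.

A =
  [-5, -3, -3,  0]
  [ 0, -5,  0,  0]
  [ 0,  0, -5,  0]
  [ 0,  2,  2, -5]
x^4 + 20*x^3 + 150*x^2 + 500*x + 625

Expanding det(x·I − A) (e.g. by cofactor expansion or by noting that A is similar to its Jordan form J, which has the same characteristic polynomial as A) gives
  χ_A(x) = x^4 + 20*x^3 + 150*x^2 + 500*x + 625
which factors as (x + 5)^4. The eigenvalues (with algebraic multiplicities) are λ = -5 with multiplicity 4.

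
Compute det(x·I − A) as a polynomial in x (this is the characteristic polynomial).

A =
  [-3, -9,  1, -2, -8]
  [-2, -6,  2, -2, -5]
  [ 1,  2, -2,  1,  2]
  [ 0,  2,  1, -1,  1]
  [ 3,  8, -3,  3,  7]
x^5 + 5*x^4 + 10*x^3 + 10*x^2 + 5*x + 1

Expanding det(x·I − A) (e.g. by cofactor expansion or by noting that A is similar to its Jordan form J, which has the same characteristic polynomial as A) gives
  χ_A(x) = x^5 + 5*x^4 + 10*x^3 + 10*x^2 + 5*x + 1
which factors as (x + 1)^5. The eigenvalues (with algebraic multiplicities) are λ = -1 with multiplicity 5.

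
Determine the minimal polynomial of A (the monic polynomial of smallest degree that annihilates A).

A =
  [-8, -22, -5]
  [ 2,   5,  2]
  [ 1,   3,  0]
x^3 + 3*x^2 + 3*x + 1

The characteristic polynomial is χ_A(x) = (x + 1)^3, so the eigenvalues are known. The minimal polynomial is
  m_A(x) = Π_λ (x − λ)^{k_λ}
where k_λ is the size of the *largest* Jordan block for λ (equivalently, the smallest k with (A − λI)^k v = 0 for every generalised eigenvector v of λ).

  λ = -1: largest Jordan block has size 3, contributing (x + 1)^3

So m_A(x) = (x + 1)^3 = x^3 + 3*x^2 + 3*x + 1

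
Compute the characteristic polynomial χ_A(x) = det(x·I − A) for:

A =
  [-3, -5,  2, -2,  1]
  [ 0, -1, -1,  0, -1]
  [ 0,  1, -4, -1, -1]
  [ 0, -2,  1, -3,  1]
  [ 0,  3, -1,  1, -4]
x^5 + 15*x^4 + 90*x^3 + 270*x^2 + 405*x + 243

Expanding det(x·I − A) (e.g. by cofactor expansion or by noting that A is similar to its Jordan form J, which has the same characteristic polynomial as A) gives
  χ_A(x) = x^5 + 15*x^4 + 90*x^3 + 270*x^2 + 405*x + 243
which factors as (x + 3)^5. The eigenvalues (with algebraic multiplicities) are λ = -3 with multiplicity 5.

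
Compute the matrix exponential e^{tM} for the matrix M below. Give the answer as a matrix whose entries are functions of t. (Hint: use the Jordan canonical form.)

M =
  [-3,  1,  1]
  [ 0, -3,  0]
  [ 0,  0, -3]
e^{tM} =
  [exp(-3*t), t*exp(-3*t), t*exp(-3*t)]
  [0, exp(-3*t), 0]
  [0, 0, exp(-3*t)]

Strategy: write M = P · J · P⁻¹ where J is a Jordan canonical form, so e^{tM} = P · e^{tJ} · P⁻¹, and e^{tJ} can be computed block-by-block.

M has Jordan form
J =
  [-3,  1,  0]
  [ 0, -3,  0]
  [ 0,  0, -3]
(up to reordering of blocks).

Per-block formulas:
  For a 1×1 block at λ = -3: exp(t · [-3]) = [e^(-3t)].
  For a 2×2 Jordan block J_2(-3): exp(t · J_2(-3)) = e^(-3t)·(I + t·N), where N is the 2×2 nilpotent shift.

After assembling e^{tJ} and conjugating by P, we get:

e^{tM} =
  [exp(-3*t), t*exp(-3*t), t*exp(-3*t)]
  [0, exp(-3*t), 0]
  [0, 0, exp(-3*t)]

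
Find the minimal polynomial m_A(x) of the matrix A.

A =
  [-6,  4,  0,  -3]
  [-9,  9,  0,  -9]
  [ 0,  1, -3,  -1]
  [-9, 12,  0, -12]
x^2 + 6*x + 9

The characteristic polynomial is χ_A(x) = (x + 3)^4, so the eigenvalues are known. The minimal polynomial is
  m_A(x) = Π_λ (x − λ)^{k_λ}
where k_λ is the size of the *largest* Jordan block for λ (equivalently, the smallest k with (A − λI)^k v = 0 for every generalised eigenvector v of λ).

  λ = -3: largest Jordan block has size 2, contributing (x + 3)^2

So m_A(x) = (x + 3)^2 = x^2 + 6*x + 9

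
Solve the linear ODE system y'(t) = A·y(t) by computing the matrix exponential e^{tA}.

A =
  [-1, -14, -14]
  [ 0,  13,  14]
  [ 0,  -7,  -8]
e^{tA} =
  [exp(-t), -2*exp(6*t) + 2*exp(-t), -2*exp(6*t) + 2*exp(-t)]
  [0, 2*exp(6*t) - exp(-t), 2*exp(6*t) - 2*exp(-t)]
  [0, -exp(6*t) + exp(-t), -exp(6*t) + 2*exp(-t)]

Strategy: write A = P · J · P⁻¹ where J is a Jordan canonical form, so e^{tA} = P · e^{tJ} · P⁻¹, and e^{tJ} can be computed block-by-block.

A has Jordan form
J =
  [-1,  0, 0]
  [ 0, -1, 0]
  [ 0,  0, 6]
(up to reordering of blocks).

Per-block formulas:
  For a 1×1 block at λ = -1: exp(t · [-1]) = [e^(-1t)].
  For a 1×1 block at λ = 6: exp(t · [6]) = [e^(6t)].

After assembling e^{tJ} and conjugating by P, we get:

e^{tA} =
  [exp(-t), -2*exp(6*t) + 2*exp(-t), -2*exp(6*t) + 2*exp(-t)]
  [0, 2*exp(6*t) - exp(-t), 2*exp(6*t) - 2*exp(-t)]
  [0, -exp(6*t) + exp(-t), -exp(6*t) + 2*exp(-t)]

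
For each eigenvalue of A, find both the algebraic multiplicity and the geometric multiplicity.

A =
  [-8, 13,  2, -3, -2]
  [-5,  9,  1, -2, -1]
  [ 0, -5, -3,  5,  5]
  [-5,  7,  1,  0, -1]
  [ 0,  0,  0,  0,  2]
λ = -3: alg = 2, geom = 1; λ = 2: alg = 3, geom = 2

Step 1 — factor the characteristic polynomial to read off the algebraic multiplicities:
  χ_A(x) = (x - 2)^3*(x + 3)^2

Step 2 — compute geometric multiplicities via the rank-nullity identity g(λ) = n − rank(A − λI):
  rank(A − (-3)·I) = 4, so dim ker(A − (-3)·I) = n − 4 = 1
  rank(A − (2)·I) = 3, so dim ker(A − (2)·I) = n − 3 = 2

Summary:
  λ = -3: algebraic multiplicity = 2, geometric multiplicity = 1
  λ = 2: algebraic multiplicity = 3, geometric multiplicity = 2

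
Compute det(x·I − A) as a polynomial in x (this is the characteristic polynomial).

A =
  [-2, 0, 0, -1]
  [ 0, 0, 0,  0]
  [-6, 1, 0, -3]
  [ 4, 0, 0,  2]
x^4

Expanding det(x·I − A) (e.g. by cofactor expansion or by noting that A is similar to its Jordan form J, which has the same characteristic polynomial as A) gives
  χ_A(x) = x^4
which factors as x^4. The eigenvalues (with algebraic multiplicities) are λ = 0 with multiplicity 4.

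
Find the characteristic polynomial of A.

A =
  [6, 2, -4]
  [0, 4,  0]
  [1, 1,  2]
x^3 - 12*x^2 + 48*x - 64

Expanding det(x·I − A) (e.g. by cofactor expansion or by noting that A is similar to its Jordan form J, which has the same characteristic polynomial as A) gives
  χ_A(x) = x^3 - 12*x^2 + 48*x - 64
which factors as (x - 4)^3. The eigenvalues (with algebraic multiplicities) are λ = 4 with multiplicity 3.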